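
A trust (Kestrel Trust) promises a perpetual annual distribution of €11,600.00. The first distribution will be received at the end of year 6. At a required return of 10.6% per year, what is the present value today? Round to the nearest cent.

Value at end of year 5: C / r = €11,600.00 / 0.106 = €109,433.9623
Discount to today: PV = €109,433.9623 / (1 + 0.106)^5 = €109,433.9623 / 1.654915 = €66,126.65

€66126.65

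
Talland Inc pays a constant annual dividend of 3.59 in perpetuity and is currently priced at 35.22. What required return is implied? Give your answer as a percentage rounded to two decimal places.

10.19%

P = C/r ⇒ r = C/P = 3.59/35.22 = 0.101931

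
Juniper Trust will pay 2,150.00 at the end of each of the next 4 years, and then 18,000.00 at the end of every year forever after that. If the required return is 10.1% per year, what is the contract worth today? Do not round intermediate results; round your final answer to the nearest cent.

PV of 4-year annuity: 2,150.00 × [1 − (1+0.101)^−4] / 0.101 = 6800.48396
Perpetuity value at year 4: 18,000.00 / 0.101 = 178217.82178
PV of perpetuity: 178217.82178 / (1+0.101)^4 = 121283.53745
Total PV = 6800.48396 + 121283.53745 = 128084.02141

128084.02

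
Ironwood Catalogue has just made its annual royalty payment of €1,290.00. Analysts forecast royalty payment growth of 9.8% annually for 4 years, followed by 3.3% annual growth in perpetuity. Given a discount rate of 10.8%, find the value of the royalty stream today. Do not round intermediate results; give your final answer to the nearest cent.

€22179.42

D_1 = 1416.42000
D_2 = 1555.22916
D_3 = 1707.64162
D_4 = 1874.99050
Terminal value at year 4: TV = D_4×(1+g_2)/(r−g_2) = 1936.86518/0.075 = 25824.86910
P_0 = D_1/(1+r)^1 + D_2/(1+r)^2 + D_3/(1+r)^3 + D_4/(1+r)^4 + TV/(1+r)^4
    = 1278.35740 + 1266.81988 + 1255.38649 + 1244.05628 + 17134.80188 = 22179.42193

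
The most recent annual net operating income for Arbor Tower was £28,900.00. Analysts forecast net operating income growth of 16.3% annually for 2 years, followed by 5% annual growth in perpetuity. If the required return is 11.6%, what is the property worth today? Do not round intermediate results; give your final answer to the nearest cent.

D_1 = 33610.70000
D_2 = 39089.24410
Terminal value at year 2: TV = D_2×(1+g_2)/(r−g_2) = 41043.70630/0.066 = 621874.33795
P_0 = D_1/(1+r)^1 + D_2/(1+r)^2 + TV/(1+r)^2
    = 30117.11470 + 31385.48781 + 499314.57872 = 560817.18122

£560817.18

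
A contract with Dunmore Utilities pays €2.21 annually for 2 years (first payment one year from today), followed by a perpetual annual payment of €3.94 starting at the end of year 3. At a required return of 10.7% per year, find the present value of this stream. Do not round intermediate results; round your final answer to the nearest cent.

€33.85

PV of 2-year annuity: €2.21 × [1 − (1+0.107)^−2] / 0.107 = 3.79981
Perpetuity value at year 2: €3.94 / 0.107 = 36.82243
PV of perpetuity: 36.82243 / (1+0.107)^2 = 30.04811
Total PV = 3.79981 + 30.04811 = 33.84792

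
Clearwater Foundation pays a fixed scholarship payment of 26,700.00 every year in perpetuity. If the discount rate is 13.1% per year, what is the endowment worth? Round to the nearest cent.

Level perpetuity: PV = C / r = 26,700.00 / 0.131 = 203,816.79

203816.79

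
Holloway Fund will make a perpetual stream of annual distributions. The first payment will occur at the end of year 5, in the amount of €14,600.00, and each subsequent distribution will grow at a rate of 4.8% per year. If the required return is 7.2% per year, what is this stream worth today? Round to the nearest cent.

€460640.88

Value at end of year 4: C₁ / (r − g) = €14,600.00 / (0.072 − 0.048) = €608,333.3333
Discount to today: PV = €608,333.3333 / (1 + 0.072)^4 = €608,333.3333 / 1.320624 = €460,640.88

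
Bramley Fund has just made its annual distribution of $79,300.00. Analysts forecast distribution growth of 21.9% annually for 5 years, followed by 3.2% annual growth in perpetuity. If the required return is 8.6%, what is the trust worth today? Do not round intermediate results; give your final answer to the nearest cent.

$3268659.57

D_1 = 96666.70000
D_2 = 117836.70730
D_3 = 143642.94620
D_4 = 175100.75142
D_5 = 213447.81598
Terminal value at year 5: TV = D_5×(1+g_2)/(r−g_2) = 220278.14609/0.054 = 4079224.92755
P_0 = D_1/(1+r)^1 + D_2/(1+r)^2 + D_3/(1+r)^3 + D_4/(1+r)^4 + D_5/(1+r)^5 + TV/(1+r)^5
    = 89011.69429 + 99912.75814 + 112148.85099 + 125883.47086 + 141300.13902 + 2700402.65689 = 3268659.57019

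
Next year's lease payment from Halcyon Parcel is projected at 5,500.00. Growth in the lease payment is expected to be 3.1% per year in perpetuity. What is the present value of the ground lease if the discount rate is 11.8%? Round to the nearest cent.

63218.39

Growing perpetuity: P = D₁ / (r − g) = 5,500.0000 / (0.118 − 0.031) = 63,218.39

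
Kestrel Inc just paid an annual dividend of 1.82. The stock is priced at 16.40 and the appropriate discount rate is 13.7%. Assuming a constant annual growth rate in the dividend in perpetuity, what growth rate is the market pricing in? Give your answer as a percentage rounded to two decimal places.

P = D₀(1+g)/(r−g) ⇒ P(r−g) = D₀(1+g) ⇒ g(P+D₀) = P·r − D₀
g = (P·r − D₀)/(P + D₀) = (16.40×0.137 − 1.82) / (16.40 + 1.82) = 0.023425

2.34%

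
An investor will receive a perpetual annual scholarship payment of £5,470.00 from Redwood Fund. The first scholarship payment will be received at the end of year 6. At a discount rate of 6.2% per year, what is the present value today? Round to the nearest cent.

£65309.00

Value at end of year 5: C / r = £5,470.00 / 0.062 = £88,225.8065
Discount to today: PV = £88,225.8065 / (1 + 0.062)^5 = £88,225.8065 / 1.350898 = £65,309.00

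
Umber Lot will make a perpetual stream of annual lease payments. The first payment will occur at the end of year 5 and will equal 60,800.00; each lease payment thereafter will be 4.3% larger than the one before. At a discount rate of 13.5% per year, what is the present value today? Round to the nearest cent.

398228.47

Value at end of year 4: C₁ / (r − g) = 60,800.00 / (0.135 − 0.043) = 660,869.5652
Discount to today: PV = 660,869.5652 / (1 + 0.135)^4 = 660,869.5652 / 1.659524 = 398,228.47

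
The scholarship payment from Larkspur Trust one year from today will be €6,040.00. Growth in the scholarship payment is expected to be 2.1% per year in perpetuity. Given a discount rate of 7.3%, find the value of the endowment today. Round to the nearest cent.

€116153.85

Growing perpetuity: P = D₁ / (r − g) = €6,040.0000 / (0.073 − 0.021) = €116,153.85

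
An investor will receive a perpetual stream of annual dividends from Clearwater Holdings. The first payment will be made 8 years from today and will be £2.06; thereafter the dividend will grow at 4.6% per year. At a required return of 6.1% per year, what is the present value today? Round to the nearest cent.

£90.73

Value at end of year 7: C₁ / (r − g) = £2.06 / (0.061 − 0.046) = £137.3333
Discount to today: PV = £137.3333 / (1 + 0.061)^7 = £137.3333 / 1.513588 = £90.73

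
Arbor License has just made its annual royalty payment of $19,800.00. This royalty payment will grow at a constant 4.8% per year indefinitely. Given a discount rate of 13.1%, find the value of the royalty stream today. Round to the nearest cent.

D₁ = D₀ × (1 + g) = $19,800.00 × 1.048 = $20,750.4000
Growing perpetuity: P = D₁ / (r − g) = $20,750.4000 / (0.131 − 0.048) = $250,004.82

$250004.82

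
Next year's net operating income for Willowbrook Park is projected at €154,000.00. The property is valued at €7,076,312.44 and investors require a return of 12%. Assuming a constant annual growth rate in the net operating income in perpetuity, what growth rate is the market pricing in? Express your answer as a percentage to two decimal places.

9.82%

P = D₁/(r−g) ⇒ g = r − D₁/P = 0.12 − €154,000.00/€7,076,312.44 = 0.098237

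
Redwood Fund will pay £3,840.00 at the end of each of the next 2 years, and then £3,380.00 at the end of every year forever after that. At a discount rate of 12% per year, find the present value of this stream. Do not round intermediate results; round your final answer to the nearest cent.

PV of 2-year annuity: £3,840.00 × [1 − (1+0.12)^−2] / 0.12 = 6489.79592
Perpetuity value at year 2: £3,380.00 / 0.12 = 28166.66667
PV of perpetuity: 28166.66667 / (1+0.12)^2 = 22454.29422
Total PV = 6489.79592 + 22454.29422 = 28944.09014

£28944.09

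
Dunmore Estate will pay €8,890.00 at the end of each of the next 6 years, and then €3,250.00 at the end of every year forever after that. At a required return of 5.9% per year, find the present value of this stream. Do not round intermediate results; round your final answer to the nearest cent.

PV of 6-year annuity: €8,890.00 × [1 − (1+0.059)^−6] / 0.059 = 43852.69868
Perpetuity value at year 6: €3,250.00 / 0.059 = 55084.74576
PV of perpetuity: 55084.74576 / (1+0.059)^6 = 39053.10676
Total PV = 43852.69868 + 39053.10676 = 82905.80544

€82905.81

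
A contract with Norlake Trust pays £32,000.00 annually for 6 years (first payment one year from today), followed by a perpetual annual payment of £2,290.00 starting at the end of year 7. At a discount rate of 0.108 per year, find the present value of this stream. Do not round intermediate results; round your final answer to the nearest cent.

PV of 6-year annuity: £32,000.00 × [1 − (1+0.108)^−6] / 0.108 = 136160.78142
Perpetuity value at year 6: £2,290.00 / 0.108 = 21203.70370
PV of perpetuity: 21203.70370 / (1+0.108)^6 = 11459.69778
Total PV = 136160.78142 + 11459.69778 = 147620.47921

£147620.48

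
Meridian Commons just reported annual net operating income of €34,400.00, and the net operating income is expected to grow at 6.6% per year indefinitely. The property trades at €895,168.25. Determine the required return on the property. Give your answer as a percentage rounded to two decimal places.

10.70%

D₁ = €34,400.00 × 1.066 = €36,670.4000
P = D₁/(r − g) ⇒ r = D₁/P + g = €36,670.4000/€895,168.25 + 0.066 = 0.040965 + 0.066 = 0.106965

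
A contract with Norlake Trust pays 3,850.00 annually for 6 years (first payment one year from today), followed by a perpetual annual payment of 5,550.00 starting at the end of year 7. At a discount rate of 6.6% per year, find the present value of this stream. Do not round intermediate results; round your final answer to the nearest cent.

PV of 6-year annuity: 3,850.00 × [1 − (1+0.066)^−6] / 0.066 = 18579.99858
Perpetuity value at year 6: 5,550.00 / 0.066 = 84090.90909
PV of perpetuity: 84090.90909 / (1+0.066)^6 = 57306.75530
Total PV = 18579.99858 + 57306.75530 = 75886.75387

75886.75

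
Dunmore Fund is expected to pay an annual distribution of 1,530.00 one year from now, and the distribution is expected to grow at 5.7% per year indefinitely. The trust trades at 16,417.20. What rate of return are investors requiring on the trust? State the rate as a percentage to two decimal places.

15.02%

P = D₁/(r − g) ⇒ r = D₁/P + g = 1,530.0000/16,417.20 + 0.057 = 0.093195 + 0.057 = 0.150195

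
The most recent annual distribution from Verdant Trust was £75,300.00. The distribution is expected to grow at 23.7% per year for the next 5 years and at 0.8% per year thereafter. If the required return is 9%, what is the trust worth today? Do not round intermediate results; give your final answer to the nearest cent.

£2301580.63

D_1 = 93146.10000
D_2 = 115221.72570
D_3 = 142529.27469
D_4 = 176308.71279
D_5 = 218093.87772
Terminal value at year 5: TV = D_5×(1+g_2)/(r−g_2) = 219838.62875/0.082 = 2680958.88715
P_0 = D_1/(1+r)^1 + D_2/(1+r)^2 + D_3/(1+r)^3 + D_4/(1+r)^4 + D_5/(1+r)^5 + TV/(1+r)^5
    = 85455.13761 + 96979.82131 + 110058.75134 + 124901.53707 + 141746.05629 + 1742439.32613 = 2301580.62977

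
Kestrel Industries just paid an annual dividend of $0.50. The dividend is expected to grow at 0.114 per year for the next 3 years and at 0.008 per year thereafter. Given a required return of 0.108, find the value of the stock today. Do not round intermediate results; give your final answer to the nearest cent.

D_1 = 0.55700
D_2 = 0.62050
D_3 = 0.69123
Terminal value at year 3: TV = D_3×(1+g_2)/(r−g_2) = 0.69676/0.1 = 6.96765
P_0 = D_1/(1+r)^1 + D_2/(1+r)^2 + D_3/(1+r)^3 + TV/(1+r)^3
    = 0.50271 + 0.50543 + 0.50817 + 5.12232 = 6.63863

$6.64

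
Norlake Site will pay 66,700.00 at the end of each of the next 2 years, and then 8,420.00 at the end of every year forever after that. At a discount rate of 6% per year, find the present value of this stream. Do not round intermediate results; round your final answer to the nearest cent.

PV of 2-year annuity: 66,700.00 × [1 − (1+0.06)^−2] / 0.06 = 122287.29085
Perpetuity value at year 2: 8,420.00 / 0.06 = 140333.33333
PV of perpetuity: 140333.33333 / (1+0.06)^2 = 124896.16708
Total PV = 122287.29085 + 124896.16708 = 247183.45793

247183.46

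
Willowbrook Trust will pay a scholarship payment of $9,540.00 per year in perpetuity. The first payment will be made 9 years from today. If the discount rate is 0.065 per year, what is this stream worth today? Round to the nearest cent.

$88682.55

Value at end of year 8: C / r = $9,540.00 / 0.065 = $146,769.2308
Discount to today: PV = $146,769.2308 / (1 + 0.065)^8 = $146,769.2308 / 1.654996 = $88,682.55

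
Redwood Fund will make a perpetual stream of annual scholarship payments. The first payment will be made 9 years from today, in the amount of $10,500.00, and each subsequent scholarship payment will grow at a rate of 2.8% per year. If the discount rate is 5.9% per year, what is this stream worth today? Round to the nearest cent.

Value at end of year 8: C₁ / (r − g) = $10,500.00 / (0.059 − 0.028) = $338,709.6774
Discount to today: PV = $338,709.6774 / (1 + 0.059)^8 = $338,709.6774 / 1.581859 = $214,121.33

$214121.33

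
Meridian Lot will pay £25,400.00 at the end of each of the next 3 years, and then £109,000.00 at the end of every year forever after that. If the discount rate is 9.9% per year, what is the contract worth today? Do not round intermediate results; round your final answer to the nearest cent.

PV of 3-year annuity: £25,400.00 × [1 − (1+0.099)^−3] / 0.099 = 63277.41071
Perpetuity value at year 3: £109,000.00 / 0.099 = 1101010.10101
PV of perpetuity: 1101010.10101 / (1+0.099)^3 = 829465.30704
Total PV = 63277.41071 + 829465.30704 = 892742.71774

£892742.72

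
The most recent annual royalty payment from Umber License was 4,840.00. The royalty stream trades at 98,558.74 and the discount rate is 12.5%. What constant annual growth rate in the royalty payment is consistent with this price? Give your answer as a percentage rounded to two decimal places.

P = D₀(1+g)/(r−g) ⇒ P(r−g) = D₀(1+g) ⇒ g(P+D₀) = P·r − D₀
g = (P·r − D₀)/(P + D₀) = (98,558.74×0.125 − 4,840.00) / (98,558.74 + 4,840.00) = 0.072340

7.23%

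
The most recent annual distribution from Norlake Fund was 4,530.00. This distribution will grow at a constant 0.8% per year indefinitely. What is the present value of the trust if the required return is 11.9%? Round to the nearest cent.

41137.30

D₁ = D₀ × (1 + g) = 4,530.00 × 1.008 = 4,566.2400
Growing perpetuity: P = D₁ / (r − g) = 4,566.2400 / (0.119 − 0.008) = 41,137.30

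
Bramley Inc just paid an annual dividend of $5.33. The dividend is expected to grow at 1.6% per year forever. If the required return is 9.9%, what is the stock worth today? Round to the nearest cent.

$65.24

D₁ = D₀ × (1 + g) = $5.33 × 1.016 = $5.4153
Growing perpetuity: P = D₁ / (r − g) = $5.4153 / (0.099 − 0.016) = $65.24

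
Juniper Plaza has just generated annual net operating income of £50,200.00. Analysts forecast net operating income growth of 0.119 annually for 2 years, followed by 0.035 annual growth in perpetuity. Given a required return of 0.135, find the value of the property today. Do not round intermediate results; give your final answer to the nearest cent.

£603311.56

D_1 = 56173.80000
D_2 = 62858.48220
Terminal value at year 2: TV = D_2×(1+g_2)/(r−g_2) = 65058.52908/0.1 = 650585.29077
P_0 = D_1/(1+r)^1 + D_2/(1+r)^2 + TV/(1+r)^2
    = 49492.33480 + 48794.64550 + 505024.58093 = 603311.56123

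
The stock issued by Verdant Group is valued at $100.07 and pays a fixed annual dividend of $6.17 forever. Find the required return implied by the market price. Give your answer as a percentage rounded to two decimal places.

P = C/r ⇒ r = C/P = $6.17/$100.07 = 0.061657

6.17%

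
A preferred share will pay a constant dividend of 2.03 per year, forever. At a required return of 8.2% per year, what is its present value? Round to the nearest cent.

24.76

Level perpetuity: PV = C / r = 2.03 / 0.082 = 24.76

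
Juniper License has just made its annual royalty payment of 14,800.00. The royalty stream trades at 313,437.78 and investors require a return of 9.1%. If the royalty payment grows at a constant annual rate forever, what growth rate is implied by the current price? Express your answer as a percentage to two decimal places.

4.18%

P = D₀(1+g)/(r−g) ⇒ P(r−g) = D₀(1+g) ⇒ g(P+D₀) = P·r − D₀
g = (P·r − D₀)/(P + D₀) = (313,437.78×0.091 − 14,800.00) / (313,437.78 + 14,800.00) = 0.041808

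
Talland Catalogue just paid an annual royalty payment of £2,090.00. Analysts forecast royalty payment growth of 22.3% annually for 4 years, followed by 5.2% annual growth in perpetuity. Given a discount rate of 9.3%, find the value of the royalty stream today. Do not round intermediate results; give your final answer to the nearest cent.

D_1 = 2556.07000
D_2 = 3126.07361
D_3 = 3823.18803
D_4 = 4675.75895
Terminal value at year 4: TV = D_4×(1+g_2)/(r−g_2) = 4918.89842/0.041 = 119973.13220
P_0 = D_1/(1+r)^1 + D_2/(1+r)^2 + D_3/(1+r)^3 + D_4/(1+r)^4 + TV/(1+r)^4
    = 2338.58188 + 2616.72978 + 2927.96022 + 3276.20800 + 84062.70283 = 95222.18270

£95222.18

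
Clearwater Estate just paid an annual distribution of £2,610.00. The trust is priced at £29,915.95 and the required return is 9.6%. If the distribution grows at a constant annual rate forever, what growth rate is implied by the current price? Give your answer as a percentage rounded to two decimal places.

P = D₀(1+g)/(r−g) ⇒ P(r−g) = D₀(1+g) ⇒ g(P+D₀) = P·r − D₀
g = (P·r − D₀)/(P + D₀) = (£29,915.95×0.096 − £2,610.00) / (£29,915.95 + £2,610.00) = 0.008053

0.81%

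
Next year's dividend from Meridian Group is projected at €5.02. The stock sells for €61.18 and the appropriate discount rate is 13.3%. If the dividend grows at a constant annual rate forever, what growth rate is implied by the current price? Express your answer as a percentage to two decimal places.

5.09%

P = D₁/(r−g) ⇒ g = r − D₁/P = 0.133 − €5.02/€61.18 = 0.050947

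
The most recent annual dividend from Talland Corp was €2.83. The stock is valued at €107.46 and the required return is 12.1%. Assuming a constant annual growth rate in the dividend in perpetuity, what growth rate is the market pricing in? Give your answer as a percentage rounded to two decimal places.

P = D₀(1+g)/(r−g) ⇒ P(r−g) = D₀(1+g) ⇒ g(P+D₀) = P·r − D₀
g = (P·r − D₀)/(P + D₀) = (€107.46×0.121 − €2.83) / (€107.46 + €2.83) = 0.092236

9.22%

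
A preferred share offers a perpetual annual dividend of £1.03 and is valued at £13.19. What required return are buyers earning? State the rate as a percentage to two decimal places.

P = C/r ⇒ r = C/P = £1.03/£13.19 = 0.078089

7.81%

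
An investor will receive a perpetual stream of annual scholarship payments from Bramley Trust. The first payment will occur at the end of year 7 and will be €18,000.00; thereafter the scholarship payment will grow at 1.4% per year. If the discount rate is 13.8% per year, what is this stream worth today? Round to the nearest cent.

€66833.97

Value at end of year 6: C₁ / (r − g) = €18,000.00 / (0.138 − 0.014) = €145,161.2903
Discount to today: PV = €145,161.2903 / (1 + 0.138)^6 = €145,161.2903 / 2.171969 = €66,833.97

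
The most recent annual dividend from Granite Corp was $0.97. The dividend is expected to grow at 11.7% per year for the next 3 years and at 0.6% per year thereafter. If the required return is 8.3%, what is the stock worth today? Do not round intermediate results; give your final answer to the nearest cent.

$17.00

D_1 = 1.08349
D_2 = 1.21026
D_3 = 1.35186
Terminal value at year 3: TV = D_3×(1+g_2)/(r−g_2) = 1.35997/0.077 = 17.66194
P_0 = D_1/(1+r)^1 + D_2/(1+r)^2 + D_3/(1+r)^3 + TV/(1+r)^3
    = 1.00045 + 1.03186 + 1.06426 + 13.90443 = 17.00100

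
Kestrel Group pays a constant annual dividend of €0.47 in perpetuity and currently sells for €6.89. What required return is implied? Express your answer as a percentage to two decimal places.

6.82%

P = C/r ⇒ r = C/P = €0.47/€6.89 = 0.068215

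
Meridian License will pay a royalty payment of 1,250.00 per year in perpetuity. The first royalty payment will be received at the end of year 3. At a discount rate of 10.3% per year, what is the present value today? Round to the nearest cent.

Value at end of year 2: C / r = 1,250.00 / 0.103 = 12,135.9223
Discount to today: PV = 12,135.9223 / (1 + 0.103)^2 = 12,135.9223 / 1.216609 = 9,975.20

9975.20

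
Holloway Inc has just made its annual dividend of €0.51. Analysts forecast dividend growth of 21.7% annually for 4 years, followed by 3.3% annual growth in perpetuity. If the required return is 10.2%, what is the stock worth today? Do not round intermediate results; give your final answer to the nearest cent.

D_1 = 0.62067
D_2 = 0.75536
D_3 = 0.91927
D_4 = 1.11875
Terminal value at year 4: TV = D_4×(1+g_2)/(r−g_2) = 1.15567/0.069 = 16.74880
P_0 = D_1/(1+r)^1 + D_2/(1+r)^2 + D_3/(1+r)^3 + D_4/(1+r)^4 + TV/(1+r)^4
    = 0.56322 + 0.62200 + 0.68691 + 0.75859 + 11.35684 = 13.98755

€13.99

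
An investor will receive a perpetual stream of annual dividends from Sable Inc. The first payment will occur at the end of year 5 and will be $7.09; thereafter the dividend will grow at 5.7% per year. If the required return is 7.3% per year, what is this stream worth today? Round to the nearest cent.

Value at end of year 4: C₁ / (r − g) = $7.09 / (0.073 − 0.057) = $443.1250
Discount to today: PV = $443.1250 / (1 + 0.073)^4 = $443.1250 / 1.325558 = $334.29

$334.29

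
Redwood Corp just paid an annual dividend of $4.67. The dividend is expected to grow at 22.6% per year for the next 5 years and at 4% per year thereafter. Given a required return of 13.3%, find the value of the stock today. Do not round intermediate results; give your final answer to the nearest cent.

$107.25

D_1 = 5.72542
D_2 = 7.01936
D_3 = 8.60574
D_4 = 10.55064
D_5 = 12.93508
Terminal value at year 5: TV = D_5×(1+g_2)/(r−g_2) = 13.45249/0.093 = 144.65039
P_0 = D_1/(1+r)^1 + D_2/(1+r)^2 + D_3/(1+r)^3 + D_4/(1+r)^4 + D_5/(1+r)^5 + TV/(1+r)^5
    = 5.05333 + 5.46812 + 5.91696 + 6.40264 + 6.92819 + 77.47651 = 107.24575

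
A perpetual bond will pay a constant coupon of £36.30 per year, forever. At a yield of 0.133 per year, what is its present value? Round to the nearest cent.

£272.93

Level perpetuity: PV = C / r = £36.30 / 0.133 = £272.93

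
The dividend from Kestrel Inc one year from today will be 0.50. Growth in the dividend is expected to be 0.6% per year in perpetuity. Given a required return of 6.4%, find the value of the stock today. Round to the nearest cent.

Growing perpetuity: P = D₁ / (r − g) = 0.5000 / (0.064 − 0.006) = 8.62

8.62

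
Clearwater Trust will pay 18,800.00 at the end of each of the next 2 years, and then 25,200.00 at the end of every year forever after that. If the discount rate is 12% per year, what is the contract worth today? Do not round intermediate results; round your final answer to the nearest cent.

199183.67

PV of 2-year annuity: 18,800.00 × [1 − (1+0.12)^−2] / 0.12 = 31772.95918
Perpetuity value at year 2: 25,200.00 / 0.12 = 210000.00000
PV of perpetuity: 210000.00000 / (1+0.12)^2 = 167410.71429
Total PV = 31772.95918 + 167410.71429 = 199183.67347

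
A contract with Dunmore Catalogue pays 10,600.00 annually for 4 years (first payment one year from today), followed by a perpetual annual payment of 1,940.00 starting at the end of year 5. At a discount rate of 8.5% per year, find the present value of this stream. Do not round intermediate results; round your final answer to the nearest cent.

PV of 4-year annuity: 10,600.00 × [1 − (1+0.085)^−4] / 0.085 = 34721.32455
Perpetuity value at year 4: 1,940.00 / 0.085 = 22823.52941
PV of perpetuity: 22823.52941 / (1+0.085)^4 = 16468.87190
Total PV = 34721.32455 + 16468.87190 = 51190.19645

51190.20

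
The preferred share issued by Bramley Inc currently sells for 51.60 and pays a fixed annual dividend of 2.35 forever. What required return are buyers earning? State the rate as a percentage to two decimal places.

P = C/r ⇒ r = C/P = 2.35/51.60 = 0.045543

4.55%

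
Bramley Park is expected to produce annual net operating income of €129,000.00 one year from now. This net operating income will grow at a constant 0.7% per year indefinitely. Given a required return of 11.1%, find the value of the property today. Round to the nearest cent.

Growing perpetuity: P = D₁ / (r − g) = €129,000.0000 / (0.111 − 0.007) = €1,240,384.62

€1240384.62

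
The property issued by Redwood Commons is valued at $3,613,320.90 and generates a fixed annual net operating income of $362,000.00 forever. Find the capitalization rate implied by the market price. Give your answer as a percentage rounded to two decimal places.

P = C/r ⇒ r = C/P = $362,000.00/$3,613,320.90 = 0.100185

10.02%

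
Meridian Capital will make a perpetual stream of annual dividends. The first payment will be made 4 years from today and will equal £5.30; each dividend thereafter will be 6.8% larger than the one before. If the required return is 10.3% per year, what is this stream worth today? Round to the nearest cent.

£112.84

Value at end of year 3: C₁ / (r − g) = £5.30 / (0.103 − 0.068) = £151.4286
Discount to today: PV = £151.4286 / (1 + 0.103)^3 = £151.4286 / 1.341920 = £112.84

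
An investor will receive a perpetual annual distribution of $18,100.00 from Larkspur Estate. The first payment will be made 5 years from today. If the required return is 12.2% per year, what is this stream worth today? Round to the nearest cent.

$93615.40

Value at end of year 4: C / r = $18,100.00 / 0.122 = $148,360.6557
Discount to today: PV = $148,360.6557 / (1 + 0.122)^4 = $148,360.6557 / 1.584789 = $93,615.40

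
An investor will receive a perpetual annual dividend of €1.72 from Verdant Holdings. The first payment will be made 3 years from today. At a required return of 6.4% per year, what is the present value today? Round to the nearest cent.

Value at end of year 2: C / r = €1.72 / 0.064 = €26.8750
Discount to today: PV = €26.8750 / (1 + 0.064)^2 = €26.8750 / 1.132096 = €23.74

€23.74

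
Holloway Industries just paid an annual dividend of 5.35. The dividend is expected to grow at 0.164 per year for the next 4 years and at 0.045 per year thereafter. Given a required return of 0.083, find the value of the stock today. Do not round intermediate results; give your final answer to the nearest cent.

D_1 = 6.22740
D_2 = 7.24869
D_3 = 8.43748
D_4 = 9.82123
Terminal value at year 4: TV = D_4×(1+g_2)/(r−g_2) = 10.26318/0.038 = 270.08371
P_0 = D_1/(1+r)^1 + D_2/(1+r)^2 + D_3/(1+r)^3 + D_4/(1+r)^4 + TV/(1+r)^4
    = 5.75014 + 6.18020 + 6.64244 + 7.13924 + 196.32905 = 222.04107

222.04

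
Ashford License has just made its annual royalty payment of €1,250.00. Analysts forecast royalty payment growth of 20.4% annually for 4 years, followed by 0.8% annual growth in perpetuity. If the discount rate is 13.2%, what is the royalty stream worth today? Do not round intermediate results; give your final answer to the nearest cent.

D_1 = 1505.00000
D_2 = 1812.02000
D_3 = 2181.67208
D_4 = 2626.73318
Terminal value at year 4: TV = D_4×(1+g_2)/(r−g_2) = 2647.74705/0.124 = 21352.79879
P_0 = D_1/(1+r)^1 + D_2/(1+r)^2 + D_3/(1+r)^3 + D_4/(1+r)^4 + TV/(1+r)^4
    = 1329.50530 + 1414.06747 + 1504.00816 + 1599.66946 + 13003.76463 = 18851.01503

€18851.02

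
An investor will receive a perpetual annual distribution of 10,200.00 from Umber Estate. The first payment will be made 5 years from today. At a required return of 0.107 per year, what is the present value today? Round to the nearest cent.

Value at end of year 4: C / r = 10,200.00 / 0.107 = 95,327.1028
Discount to today: PV = 95,327.1028 / (1 + 0.107)^4 = 95,327.1028 / 1.501725 = 63,478.39

63478.39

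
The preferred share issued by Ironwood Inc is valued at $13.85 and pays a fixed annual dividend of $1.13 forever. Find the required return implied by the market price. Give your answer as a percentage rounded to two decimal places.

P = C/r ⇒ r = C/P = $1.13/$13.85 = 0.081588

8.16%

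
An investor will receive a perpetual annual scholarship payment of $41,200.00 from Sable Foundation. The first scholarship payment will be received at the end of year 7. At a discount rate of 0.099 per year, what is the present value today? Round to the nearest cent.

Value at end of year 6: C / r = $41,200.00 / 0.099 = $416,161.6162
Discount to today: PV = $416,161.6162 / (1 + 0.099)^6 = $416,161.6162 / 1.761920 = $236,197.81

$236197.81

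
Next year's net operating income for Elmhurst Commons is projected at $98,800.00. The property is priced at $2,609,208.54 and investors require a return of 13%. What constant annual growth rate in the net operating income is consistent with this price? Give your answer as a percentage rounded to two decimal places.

9.21%

P = D₁/(r−g) ⇒ g = r − D₁/P = 0.13 − $98,800.00/$2,609,208.54 = 0.092134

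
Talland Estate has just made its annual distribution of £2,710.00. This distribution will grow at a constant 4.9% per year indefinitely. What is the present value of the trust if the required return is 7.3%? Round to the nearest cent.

D₁ = D₀ × (1 + g) = £2,710.00 × 1.049 = £2,842.7900
Growing perpetuity: P = D₁ / (r − g) = £2,842.7900 / (0.073 − 0.049) = £118,449.58

£118449.58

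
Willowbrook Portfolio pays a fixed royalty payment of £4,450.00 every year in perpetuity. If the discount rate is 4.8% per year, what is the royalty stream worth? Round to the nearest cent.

£92708.33

Level perpetuity: PV = C / r = £4,450.00 / 0.048 = £92,708.33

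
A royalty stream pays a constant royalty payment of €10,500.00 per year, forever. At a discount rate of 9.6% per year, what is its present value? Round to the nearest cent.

Level perpetuity: PV = C / r = €10,500.00 / 0.096 = €109,375.00

€109375.00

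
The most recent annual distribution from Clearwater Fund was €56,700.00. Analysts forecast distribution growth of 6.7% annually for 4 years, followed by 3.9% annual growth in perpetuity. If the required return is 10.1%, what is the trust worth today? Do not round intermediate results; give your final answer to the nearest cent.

€1047960.47

D_1 = 60498.90000
D_2 = 64552.32630
D_3 = 68877.33216
D_4 = 73492.11342
Terminal value at year 4: TV = D_4×(1+g_2)/(r−g_2) = 76358.30584/0.062 = 1231585.57807
P_0 = D_1/(1+r)^1 + D_2/(1+r)^2 + D_3/(1+r)^3 + D_4/(1+r)^4 + TV/(1+r)^4
    = 54949.04632 + 53252.16387 + 51607.68288 + 50013.98514 + 838137.58963 = 1047960.46784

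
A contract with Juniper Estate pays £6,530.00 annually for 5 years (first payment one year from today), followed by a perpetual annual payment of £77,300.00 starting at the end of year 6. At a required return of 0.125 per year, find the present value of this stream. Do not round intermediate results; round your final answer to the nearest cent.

£366418.58

PV of 5-year annuity: £6,530.00 × [1 − (1+0.125)^−5] / 0.125 = 23250.51127
Perpetuity value at year 5: £77,300.00 / 0.125 = 618400.00000
PV of perpetuity: 618400.00000 / (1+0.125)^5 = 343168.06720
Total PV = 23250.51127 + 343168.06720 = 366418.57847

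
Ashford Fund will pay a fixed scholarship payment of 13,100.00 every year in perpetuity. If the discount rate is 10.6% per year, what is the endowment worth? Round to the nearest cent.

Level perpetuity: PV = C / r = 13,100.00 / 0.106 = 123,584.91

123584.91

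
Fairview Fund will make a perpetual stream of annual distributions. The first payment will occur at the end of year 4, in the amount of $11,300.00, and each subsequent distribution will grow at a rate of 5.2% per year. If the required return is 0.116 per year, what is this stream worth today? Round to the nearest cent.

$127029.88

Value at end of year 3: C₁ / (r − g) = $11,300.00 / (0.116 − 0.052) = $176,562.5000
Discount to today: PV = $176,562.5000 / (1 + 0.116)^3 = $176,562.5000 / 1.389929 = $127,029.88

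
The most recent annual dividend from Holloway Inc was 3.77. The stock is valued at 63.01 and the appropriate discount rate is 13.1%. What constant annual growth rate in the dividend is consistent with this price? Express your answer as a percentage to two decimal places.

6.72%

P = D₀(1+g)/(r−g) ⇒ P(r−g) = D₀(1+g) ⇒ g(P+D₀) = P·r − D₀
g = (P·r − D₀)/(P + D₀) = (63.01×0.131 − 3.77) / (63.01 + 3.77) = 0.067150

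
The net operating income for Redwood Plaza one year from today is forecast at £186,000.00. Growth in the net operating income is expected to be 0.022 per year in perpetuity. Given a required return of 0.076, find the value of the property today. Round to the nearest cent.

£3444444.44

Growing perpetuity: P = D₁ / (r − g) = £186,000.0000 / (0.076 − 0.022) = £3,444,444.44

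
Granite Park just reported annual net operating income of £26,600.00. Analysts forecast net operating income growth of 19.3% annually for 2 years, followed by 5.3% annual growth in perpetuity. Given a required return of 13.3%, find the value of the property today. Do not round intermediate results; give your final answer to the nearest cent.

D_1 = 31733.80000
D_2 = 37858.42340
Terminal value at year 2: TV = D_2×(1+g_2)/(r−g_2) = 39864.91984/0.08 = 498311.49800
P_0 = D_1/(1+r)^1 + D_2/(1+r)^2 + TV/(1+r)^2
    = 28008.64960 + 29491.89671 + 388187.09049 = 445687.63680

£445687.64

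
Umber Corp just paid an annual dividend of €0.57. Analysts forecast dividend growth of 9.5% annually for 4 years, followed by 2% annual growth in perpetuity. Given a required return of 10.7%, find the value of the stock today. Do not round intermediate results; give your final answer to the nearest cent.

€8.62

D_1 = 0.62415
D_2 = 0.68344
D_3 = 0.74837
D_4 = 0.81947
Terminal value at year 4: TV = D_4×(1+g_2)/(r−g_2) = 0.83586/0.087 = 9.60754
P_0 = D_1/(1+r)^1 + D_2/(1+r)^2 + D_3/(1+r)^3 + D_4/(1+r)^4 + TV/(1+r)^4
    = 0.56382 + 0.55771 + 0.55166 + 0.54568 + 6.39767 = 8.61655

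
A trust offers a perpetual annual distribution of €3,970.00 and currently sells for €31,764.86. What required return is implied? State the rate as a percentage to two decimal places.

P = C/r ⇒ r = C/P = €3,970.00/€31,764.86 = 0.124981

12.50%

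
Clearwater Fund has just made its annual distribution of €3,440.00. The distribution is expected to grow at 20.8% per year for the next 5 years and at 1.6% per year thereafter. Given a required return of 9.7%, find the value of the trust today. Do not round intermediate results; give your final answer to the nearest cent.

€93047.66

D_1 = 4155.52000
D_2 = 5019.86816
D_3 = 6064.00074
D_4 = 7325.31289
D_5 = 8848.97797
Terminal value at year 5: TV = D_5×(1+g_2)/(r−g_2) = 8990.56162/0.081 = 110994.58789
P_0 = D_1/(1+r)^1 + D_2/(1+r)^2 + D_3/(1+r)^3 + D_4/(1+r)^4 + D_5/(1+r)^5 + TV/(1+r)^5
    = 3788.07657 + 4171.37329 + 4593.45391 + 5058.24277 + 5570.06132 + 69866.44814 = 93047.65599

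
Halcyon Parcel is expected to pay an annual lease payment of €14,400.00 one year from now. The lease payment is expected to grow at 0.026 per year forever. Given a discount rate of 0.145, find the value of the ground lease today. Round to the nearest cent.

€121008.40

Growing perpetuity: P = D₁ / (r − g) = €14,400.0000 / (0.145 − 0.026) = €121,008.40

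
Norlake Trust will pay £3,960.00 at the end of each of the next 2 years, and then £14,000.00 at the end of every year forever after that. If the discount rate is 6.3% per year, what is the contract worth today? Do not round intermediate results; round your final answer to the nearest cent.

PV of 2-year annuity: £3,960.00 × [1 − (1+0.063)^−2] / 0.063 = 7229.82666
Perpetuity value at year 2: £14,000.00 / 0.063 = 222222.22222
PV of perpetuity: 222222.22222 / (1+0.063)^2 = 196662.22898
Total PV = 7229.82666 + 196662.22898 = 203892.05564

£203892.06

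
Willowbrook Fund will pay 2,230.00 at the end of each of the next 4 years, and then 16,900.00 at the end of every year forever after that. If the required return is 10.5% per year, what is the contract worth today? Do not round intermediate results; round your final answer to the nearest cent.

114949.34

PV of 4-year annuity: 2,230.00 × [1 − (1+0.105)^−4] / 0.105 = 6992.96409
Perpetuity value at year 4: 16,900.00 / 0.105 = 160952.38095
PV of perpetuity: 160952.38095 / (1+0.105)^4 = 107956.37506
Total PV = 6992.96409 + 107956.37506 = 114949.33915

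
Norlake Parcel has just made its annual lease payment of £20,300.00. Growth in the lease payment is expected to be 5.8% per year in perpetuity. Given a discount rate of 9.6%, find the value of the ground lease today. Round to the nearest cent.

D₁ = D₀ × (1 + g) = £20,300.00 × 1.058 = £21,477.4000
Growing perpetuity: P = D₁ / (r − g) = £21,477.4000 / (0.096 − 0.058) = £565,194.74

£565194.74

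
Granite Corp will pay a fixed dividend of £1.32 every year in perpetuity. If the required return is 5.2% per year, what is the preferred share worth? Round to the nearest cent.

£25.38

Level perpetuity: PV = C / r = £1.32 / 0.052 = £25.38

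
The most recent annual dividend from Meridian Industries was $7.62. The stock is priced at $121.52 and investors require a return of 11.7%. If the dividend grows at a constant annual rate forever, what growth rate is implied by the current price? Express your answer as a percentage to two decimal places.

P = D₀(1+g)/(r−g) ⇒ P(r−g) = D₀(1+g) ⇒ g(P+D₀) = P·r − D₀
g = (P·r − D₀)/(P + D₀) = ($121.52×0.117 − $7.62) / ($121.52 + $7.62) = 0.051091

5.11%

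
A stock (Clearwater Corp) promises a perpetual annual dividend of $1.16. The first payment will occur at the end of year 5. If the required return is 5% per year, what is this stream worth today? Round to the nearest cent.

Value at end of year 4: C / r = $1.16 / 0.05 = $23.2000
Discount to today: PV = $23.2000 / (1 + 0.05)^4 = $23.2000 / 1.215506 = $19.09

$19.09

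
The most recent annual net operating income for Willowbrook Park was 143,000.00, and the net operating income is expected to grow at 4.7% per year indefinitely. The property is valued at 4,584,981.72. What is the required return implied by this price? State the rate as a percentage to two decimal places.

D₁ = 143,000.00 × 1.047 = 149,721.0000
P = D₁/(r − g) ⇒ r = D₁/P + g = 149,721.0000/4,584,981.72 + 0.047 = 0.032655 + 0.047 = 0.079655

7.97%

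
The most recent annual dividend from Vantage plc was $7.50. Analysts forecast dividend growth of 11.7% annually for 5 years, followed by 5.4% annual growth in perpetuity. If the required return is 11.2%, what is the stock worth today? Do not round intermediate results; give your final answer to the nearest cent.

D_1 = 8.37750
D_2 = 9.35767
D_3 = 10.45251
D_4 = 11.67546
D_5 = 13.04149
Terminal value at year 5: TV = D_5×(1+g_2)/(r−g_2) = 13.74573/0.058 = 236.99531
P_0 = D_1/(1+r)^1 + D_2/(1+r)^2 + D_3/(1+r)^3 + D_4/(1+r)^4 + D_5/(1+r)^5 + TV/(1+r)^5
    = 7.53372 + 7.56760 + 7.60162 + 7.63580 + 7.67014 + 139.38493 = 177.39381

$177.39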